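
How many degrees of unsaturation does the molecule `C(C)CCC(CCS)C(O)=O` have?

1

Molecular formula from the SMILES: C8H16O2S.
DoU = (2C + 2 + N − H − X)/2 = (2·8 + 2 + 0 − 16 − 0)/2 = 2/2 = 1.
(Structurally: 0 ring(s) + 1 π bond(s) = 1.)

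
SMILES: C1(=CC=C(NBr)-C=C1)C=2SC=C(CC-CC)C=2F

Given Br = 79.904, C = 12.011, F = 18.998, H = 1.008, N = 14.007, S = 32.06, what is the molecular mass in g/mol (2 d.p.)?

328.24

Molecular formula: C14H15BrFNS.
M = 1×79.904 + 14×12.011 + 1×18.998 + 15×1.008 + 1×14.007 + 1×32.06 = 328.24 g/mol.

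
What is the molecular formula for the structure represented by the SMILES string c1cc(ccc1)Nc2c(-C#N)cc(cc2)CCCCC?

Heavy atoms from the SMILES: 18 C, 2 N.
Implicit hydrogens by atom environment:
  8 × C (aromatic): 1 H each → 8
  4 × C: 2 H each → 8
  4 × C (aromatic): no H
  1 × C: 3 H
  1 × C: no H
  1 × N: 1 H
  1 × N: no H
  Total hydrogens = 20.
Molecular formula: C18H20N2

C18H20N2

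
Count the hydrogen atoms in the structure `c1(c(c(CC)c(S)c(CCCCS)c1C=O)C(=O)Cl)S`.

17

Hydrogens are implicit in SMILES; fill each atom to its normal valence:
  6 × C (aromatic): no H
  5 × C: 2 H each → 10
  3 × S: 1 H each → 3
  2 × O: no H
  1 × C: 3 H
  1 × C: 1 H
  1 × C: no H
  1 × Cl: no H
  Total hydrogens = 17.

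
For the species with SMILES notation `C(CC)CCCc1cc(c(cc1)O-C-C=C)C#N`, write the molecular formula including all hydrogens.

C16H21NO

Heavy atoms from the SMILES: 16 C, 1 N, 1 O.
Implicit hydrogens by atom environment:
  7 × C: 2 H each → 14
  3 × C (aromatic): 1 H each → 3
  3 × C (aromatic): no H
  1 × C: 3 H
  1 × C: 1 H
  1 × C: no H
  1 × N: no H
  1 × O: no H
  Total hydrogens = 21.
Molecular formula: C16H21NO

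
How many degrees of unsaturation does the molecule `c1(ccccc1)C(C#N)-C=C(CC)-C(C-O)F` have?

Molecular formula from the SMILES: C14H16FNO.
DoU = (2C + 2 + N − H − X)/2 = (2·14 + 2 + 1 − 16 − 1)/2 = 14/2 = 7.
(Structurally: 1 ring(s) + 6 π bond(s) = 7.)

7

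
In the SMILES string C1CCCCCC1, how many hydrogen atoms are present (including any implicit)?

14

Hydrogens are implicit in SMILES; fill each atom to its normal valence:
  7 × C: 2 H each → 14
  Total hydrogens = 14.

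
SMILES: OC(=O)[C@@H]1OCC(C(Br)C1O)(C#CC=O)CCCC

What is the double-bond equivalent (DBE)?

Molecular formula from the SMILES: C13H17BrO5.
DoU = (2C + 2 + N − H − X)/2 = (2·13 + 2 + 0 − 17 − 1)/2 = 10/2 = 5.
(Structurally: 1 ring(s) + 4 π bond(s) = 5.)

5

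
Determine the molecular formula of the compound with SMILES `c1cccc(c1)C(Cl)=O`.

Heavy atoms from the SMILES: 7 C, 1 Cl, 1 O.
Implicit hydrogens by atom environment:
  5 × C (aromatic): 1 H each → 5
  1 × C (aromatic): no H
  1 × C: no H
  1 × Cl: no H
  1 × O: no H
  Total hydrogens = 5.
Molecular formula: C7H5ClO

C7H5ClO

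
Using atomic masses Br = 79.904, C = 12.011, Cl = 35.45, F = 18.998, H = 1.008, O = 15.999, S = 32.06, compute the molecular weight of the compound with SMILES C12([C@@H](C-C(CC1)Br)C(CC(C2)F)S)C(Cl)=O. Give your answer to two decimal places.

329.65

Molecular formula: C11H15BrClFOS.
M = 1×79.904 + 11×12.011 + 1×35.45 + 1×18.998 + 15×1.008 + 1×15.999 + 1×32.06 = 329.65 g/mol.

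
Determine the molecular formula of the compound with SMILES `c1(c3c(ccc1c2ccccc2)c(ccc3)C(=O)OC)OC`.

Heavy atoms from the SMILES: 19 C, 3 O.
Implicit hydrogens by atom environment:
  10 × C (aromatic): 1 H each → 10
  6 × C (aromatic): no H
  3 × O: no H
  2 × C: 3 H each → 6
  1 × C: no H
  Total hydrogens = 16.
Molecular formula: C19H16O3

C19H16O3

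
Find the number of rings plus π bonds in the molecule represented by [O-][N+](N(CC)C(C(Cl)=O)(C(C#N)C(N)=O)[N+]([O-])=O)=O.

Molecular formula from the SMILES: C7H8ClN5O6.
DoU = (2C + 2 + N − H − X)/2 = (2·7 + 2 + 5 − 8 − 1)/2 = 12/2 = 6.
(Structurally: 0 ring(s) + 6 π bond(s) = 6.)

6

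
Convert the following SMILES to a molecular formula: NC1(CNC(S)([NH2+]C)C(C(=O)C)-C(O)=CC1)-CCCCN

C14H29N4O2S+

Heavy atoms from the SMILES: 14 C, 4 N, 2 O, 1 S.
Implicit hydrogens by atom environment:
  6 × C: 2 H each → 12
  4 × C: no H
  2 × C: 3 H each → 6
  2 × C: 1 H each → 2
  2 × N: 2 H each → 4
  1 × N (charge +1): 2 H
  1 × N: 1 H
  1 × O: 1 H
  1 × O: no H
  1 × S: 1 H
  Total hydrogens = 29.
Net charge +1.
Molecular formula: C14H29N4O2S+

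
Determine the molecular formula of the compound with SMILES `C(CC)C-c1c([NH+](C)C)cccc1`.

Heavy atoms from the SMILES: 12 C, 1 N.
Implicit hydrogens by atom environment:
  4 × C (aromatic): 1 H each → 4
  3 × C: 3 H each → 9
  3 × C: 2 H each → 6
  2 × C (aromatic): no H
  1 × N (charge +1): 1 H
  Total hydrogens = 20.
Net charge +1.
Molecular formula: C12H20N+

C12H20N+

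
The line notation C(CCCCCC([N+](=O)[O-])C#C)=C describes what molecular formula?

C10H15NO2

Heavy atoms from the SMILES: 10 C, 1 N, 2 O.
Implicit hydrogens by atom environment:
  6 × C: 2 H each → 12
  3 × C: 1 H each → 3
  1 × C: no H
  1 × N (charge +1): no H
  1 × O: no H
  1 × O (charge -1): no H
  Total hydrogens = 15.
Molecular formula: C10H15NO2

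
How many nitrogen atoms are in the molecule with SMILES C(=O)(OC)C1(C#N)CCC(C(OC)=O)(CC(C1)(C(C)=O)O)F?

The symbol for nitrogen appears 1 time in the SMILES.

1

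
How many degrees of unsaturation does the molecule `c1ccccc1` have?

4

Molecular formula from the SMILES: C6H6.
DoU = (2C + 2 + N − H − X)/2 = (2·6 + 2 + 0 − 6 − 0)/2 = 8/2 = 4.
(Structurally: 1 ring(s) + 3 π bond(s) = 4.)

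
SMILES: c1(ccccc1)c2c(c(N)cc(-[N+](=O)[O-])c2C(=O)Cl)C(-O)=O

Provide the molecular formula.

Heavy atoms from the SMILES: 14 C, 1 Cl, 2 N, 5 O.
Implicit hydrogens by atom environment:
  6 × C (aromatic): 1 H each → 6
  6 × C (aromatic): no H
  3 × O: no H
  2 × C: no H
  1 × Cl: no H
  1 × N: 2 H
  1 × N (charge +1): no H
  1 × O: 1 H
  1 × O (charge -1): no H
  Total hydrogens = 9.
Molecular formula: C14H9ClN2O5

C14H9ClN2O5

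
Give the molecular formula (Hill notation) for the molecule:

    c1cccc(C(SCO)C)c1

Heavy atoms from the SMILES: 9 C, 1 O, 1 S.
Implicit hydrogens by atom environment:
  5 × C (aromatic): 1 H each → 5
  1 × C: 3 H
  1 × C: 2 H
  1 × C: 1 H
  1 × C (aromatic): no H
  1 × O: 1 H
  1 × S: no H
  Total hydrogens = 12.
Molecular formula: C9H12OS

C9H12OS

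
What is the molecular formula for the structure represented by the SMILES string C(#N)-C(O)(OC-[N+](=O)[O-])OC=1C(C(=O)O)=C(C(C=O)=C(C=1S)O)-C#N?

C12H7N3O9S

Heavy atoms from the SMILES: 12 C, 3 N, 9 O, 1 S.
Implicit hydrogens by atom environment:
  6 × C (aromatic): no H
  5 × O: no H
  4 × C: no H
  3 × O: 1 H each → 3
  2 × N: no H
  1 × C: 2 H
  1 × C: 1 H
  1 × N (charge +1): no H
  1 × O (charge -1): no H
  1 × S: 1 H
  Total hydrogens = 7.
Molecular formula: C12H7N3O9S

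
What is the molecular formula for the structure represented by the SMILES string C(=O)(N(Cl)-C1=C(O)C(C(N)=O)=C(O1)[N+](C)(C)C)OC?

C10H15ClN3O5+

Heavy atoms from the SMILES: 10 C, 1 Cl, 3 N, 5 O.
Implicit hydrogens by atom environment:
  4 × C: 3 H each → 12
  4 × C (aromatic): no H
  3 × O: no H
  2 × C: no H
  1 × Cl: no H
  1 × N: 2 H
  1 × N: no H
  1 × N (charge +1): no H
  1 × O: 1 H
  1 × O (aromatic): no H
  Total hydrogens = 15.
Net charge +1.
Molecular formula: C10H15ClN3O5+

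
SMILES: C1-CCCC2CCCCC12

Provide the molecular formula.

C10H18

Heavy atoms from the SMILES: 10 C.
Implicit hydrogens by atom environment:
  8 × C: 2 H each → 16
  2 × C: 1 H each → 2
  Total hydrogens = 18.
Molecular formula: C10H18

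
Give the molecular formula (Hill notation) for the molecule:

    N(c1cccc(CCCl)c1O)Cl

Heavy atoms from the SMILES: 8 C, 2 Cl, 1 N, 1 O.
Implicit hydrogens by atom environment:
  3 × C (aromatic): 1 H each → 3
  3 × C (aromatic): no H
  2 × C: 2 H each → 4
  2 × Cl: no H
  1 × N: 1 H
  1 × O: 1 H
  Total hydrogens = 9.
Molecular formula: C8H9Cl2NO

C8H9Cl2NO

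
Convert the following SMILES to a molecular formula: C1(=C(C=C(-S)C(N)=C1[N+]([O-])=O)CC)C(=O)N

C9H11N3O3S

Heavy atoms from the SMILES: 9 C, 3 N, 3 O, 1 S.
Implicit hydrogens by atom environment:
  5 × C (aromatic): no H
  2 × N: 2 H each → 4
  2 × O: no H
  1 × C: 3 H
  1 × C: 2 H
  1 × C (aromatic): 1 H
  1 × C: no H
  1 × N (charge +1): no H
  1 × O (charge -1): no H
  1 × S: 1 H
  Total hydrogens = 11.
Molecular formula: C9H11N3O3S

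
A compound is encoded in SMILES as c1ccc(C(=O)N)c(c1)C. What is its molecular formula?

Heavy atoms from the SMILES: 8 C, 1 N, 1 O.
Implicit hydrogens by atom environment:
  4 × C (aromatic): 1 H each → 4
  2 × C (aromatic): no H
  1 × C: 3 H
  1 × C: no H
  1 × N: 2 H
  1 × O: no H
  Total hydrogens = 9.
Molecular formula: C8H9NO

C8H9NO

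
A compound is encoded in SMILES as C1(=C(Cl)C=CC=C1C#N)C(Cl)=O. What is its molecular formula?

C8H3Cl2NO

Heavy atoms from the SMILES: 8 C, 2 Cl, 1 N, 1 O.
Implicit hydrogens by atom environment:
  3 × C (aromatic): 1 H each → 3
  3 × C (aromatic): no H
  2 × C: no H
  2 × Cl: no H
  1 × N: no H
  1 × O: no H
  Total hydrogens = 3.
Molecular formula: C8H3Cl2NO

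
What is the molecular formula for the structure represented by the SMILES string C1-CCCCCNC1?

Heavy atoms from the SMILES: 7 C, 1 N.
Implicit hydrogens by atom environment:
  7 × C: 2 H each → 14
  1 × N: 1 H
  Total hydrogens = 15.
Molecular formula: C7H15N

C7H15N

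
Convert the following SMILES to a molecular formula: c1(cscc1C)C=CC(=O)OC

Heavy atoms from the SMILES: 9 C, 2 O, 1 S.
Implicit hydrogens by atom environment:
  2 × C: 3 H each → 6
  2 × C (aromatic): 1 H each → 2
  2 × C: 1 H each → 2
  2 × C (aromatic): no H
  2 × O: no H
  1 × C: no H
  1 × S (aromatic): no H
  Total hydrogens = 10.
Molecular formula: C9H10O2S

C9H10O2S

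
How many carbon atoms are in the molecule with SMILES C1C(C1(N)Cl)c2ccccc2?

The symbol for carbon appears 9 times in the SMILES. Lowercase c denotes aromatic carbon and counts toward C.

9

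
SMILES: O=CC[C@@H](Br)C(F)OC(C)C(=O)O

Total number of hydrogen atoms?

10

Hydrogens are implicit in SMILES; fill each atom to its normal valence:
  4 × C: 1 H each → 4
  3 × O: no H
  1 × Br: no H
  1 × C: 3 H
  1 × C: 2 H
  1 × C: no H
  1 × F: no H
  1 × O: 1 H
  Total hydrogens = 10.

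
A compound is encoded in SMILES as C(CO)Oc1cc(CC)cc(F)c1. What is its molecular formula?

C10H13FO2

Heavy atoms from the SMILES: 10 C, 1 F, 2 O.
Implicit hydrogens by atom environment:
  3 × C: 2 H each → 6
  3 × C (aromatic): 1 H each → 3
  3 × C (aromatic): no H
  1 × C: 3 H
  1 × F: no H
  1 × O: 1 H
  1 × O: no H
  Total hydrogens = 13.
Molecular formula: C10H13FO2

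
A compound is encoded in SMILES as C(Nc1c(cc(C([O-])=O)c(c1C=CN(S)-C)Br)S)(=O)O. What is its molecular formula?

C11H10BrN2O4S2-

Heavy atoms from the SMILES: 1 Br, 11 C, 2 N, 4 O, 2 S.
Implicit hydrogens by atom environment:
  5 × C (aromatic): no H
  2 × C: 1 H each → 2
  2 × C: no H
  2 × O: no H
  2 × S: 1 H each → 2
  1 × Br: no H
  1 × C: 3 H
  1 × C (aromatic): 1 H
  1 × N: 1 H
  1 × N: no H
  1 × O: 1 H
  1 × O (charge -1): no H
  Total hydrogens = 10.
Net charge -1.
Molecular formula: C11H10BrN2O4S2-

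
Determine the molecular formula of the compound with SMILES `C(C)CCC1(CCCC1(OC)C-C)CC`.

C14H28O

Heavy atoms from the SMILES: 14 C, 1 O.
Implicit hydrogens by atom environment:
  8 × C: 2 H each → 16
  4 × C: 3 H each → 12
  2 × C: no H
  1 × O: no H
  Total hydrogens = 28.
Molecular formula: C14H28O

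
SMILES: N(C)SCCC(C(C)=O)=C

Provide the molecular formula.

Heavy atoms from the SMILES: 7 C, 1 N, 1 O, 1 S.
Implicit hydrogens by atom environment:
  3 × C: 2 H each → 6
  2 × C: 3 H each → 6
  2 × C: no H
  1 × N: 1 H
  1 × O: no H
  1 × S: no H
  Total hydrogens = 13.
Molecular formula: C7H13NOS

C7H13NOS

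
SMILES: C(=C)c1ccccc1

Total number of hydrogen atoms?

8

Hydrogens are implicit in SMILES; fill each atom to its normal valence:
  5 × C (aromatic): 1 H each → 5
  1 × C: 2 H
  1 × C: 1 H
  1 × C (aromatic): no H
  Total hydrogens = 8.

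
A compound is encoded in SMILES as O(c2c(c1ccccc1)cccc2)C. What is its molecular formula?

C13H12O

Heavy atoms from the SMILES: 13 C, 1 O.
Implicit hydrogens by atom environment:
  9 × C (aromatic): 1 H each → 9
  3 × C (aromatic): no H
  1 × C: 3 H
  1 × O: no H
  Total hydrogens = 12.
Molecular formula: C13H12O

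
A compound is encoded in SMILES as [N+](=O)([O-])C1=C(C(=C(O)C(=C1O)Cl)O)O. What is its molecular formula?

C6H4ClNO6

Heavy atoms from the SMILES: 6 C, 1 Cl, 1 N, 6 O.
Implicit hydrogens by atom environment:
  6 × C (aromatic): no H
  4 × O: 1 H each → 4
  1 × Cl: no H
  1 × N (charge +1): no H
  1 × O: no H
  1 × O (charge -1): no H
  Total hydrogens = 4.
Molecular formula: C6H4ClNO6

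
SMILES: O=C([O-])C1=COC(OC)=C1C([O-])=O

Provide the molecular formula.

[C7H4O6]2-

Heavy atoms from the SMILES: 7 C, 6 O.
Implicit hydrogens by atom environment:
  3 × C (aromatic): no H
  3 × O: no H
  2 × C: no H
  2 × O (charge -1): no H
  1 × C: 3 H
  1 × C (aromatic): 1 H
  1 × O (aromatic): no H
  Total hydrogens = 4.
Net charge -2.
Molecular formula: [C7H4O6]2-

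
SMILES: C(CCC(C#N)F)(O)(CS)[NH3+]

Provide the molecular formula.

C6H12FN2OS+

Heavy atoms from the SMILES: 6 C, 1 F, 2 N, 1 O, 1 S.
Implicit hydrogens by atom environment:
  3 × C: 2 H each → 6
  2 × C: no H
  1 × C: 1 H
  1 × F: no H
  1 × N (charge +1): 3 H
  1 × N: no H
  1 × O: 1 H
  1 × S: 1 H
  Total hydrogens = 12.
Net charge +1.
Molecular formula: C6H12FN2OS+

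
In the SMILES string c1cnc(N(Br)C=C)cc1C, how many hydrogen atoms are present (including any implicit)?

9

Hydrogens are implicit in SMILES; fill each atom to its normal valence:
  3 × C (aromatic): 1 H each → 3
  2 × C (aromatic): no H
  1 × Br: no H
  1 × C: 3 H
  1 × C: 2 H
  1 × C: 1 H
  1 × N (aromatic): no H
  1 × N: no H
  Total hydrogens = 9.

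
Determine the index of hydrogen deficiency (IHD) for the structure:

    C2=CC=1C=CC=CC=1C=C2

7

Molecular formula from the SMILES: C10H8.
DoU = (2C + 2 + N − H − X)/2 = (2·10 + 2 + 0 − 8 − 0)/2 = 14/2 = 7.
(Structurally: 2 ring(s) + 5 π bond(s) = 7.)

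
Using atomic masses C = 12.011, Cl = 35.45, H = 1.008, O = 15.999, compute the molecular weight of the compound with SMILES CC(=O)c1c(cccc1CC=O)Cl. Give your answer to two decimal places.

196.63

Molecular formula: C10H9ClO2.
M = 10×12.011 + 1×35.45 + 9×1.008 + 2×15.999 = 196.63 g/mol.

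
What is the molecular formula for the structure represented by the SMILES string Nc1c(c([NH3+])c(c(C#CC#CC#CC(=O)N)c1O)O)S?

C13H10N3O3S+

Heavy atoms from the SMILES: 13 C, 3 N, 3 O, 1 S.
Implicit hydrogens by atom environment:
  7 × C: no H
  6 × C (aromatic): no H
  2 × N: 2 H each → 4
  2 × O: 1 H each → 2
  1 × N (charge +1): 3 H
  1 × O: no H
  1 × S: 1 H
  Total hydrogens = 10.
Net charge +1.
Molecular formula: C13H10N3O3S+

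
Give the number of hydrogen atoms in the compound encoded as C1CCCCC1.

12

Hydrogens are implicit in SMILES; fill each atom to its normal valence:
  6 × C: 2 H each → 12
  Total hydrogens = 12.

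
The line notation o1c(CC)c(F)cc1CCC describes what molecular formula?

Heavy atoms from the SMILES: 9 C, 1 F, 1 O.
Implicit hydrogens by atom environment:
  3 × C: 2 H each → 6
  3 × C (aromatic): no H
  2 × C: 3 H each → 6
  1 × C (aromatic): 1 H
  1 × F: no H
  1 × O (aromatic): no H
  Total hydrogens = 13.
Molecular formula: C9H13FO

C9H13FO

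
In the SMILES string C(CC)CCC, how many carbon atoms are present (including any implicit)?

The symbol for carbon appears 6 times in the SMILES.

6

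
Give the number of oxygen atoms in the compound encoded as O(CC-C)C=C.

The symbol for oxygen appears 1 time in the SMILES.

1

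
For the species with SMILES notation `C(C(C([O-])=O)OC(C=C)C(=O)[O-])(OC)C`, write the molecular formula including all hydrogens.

Heavy atoms from the SMILES: 9 C, 6 O.
Implicit hydrogens by atom environment:
  4 × C: 1 H each → 4
  4 × O: no H
  2 × C: 3 H each → 6
  2 × C: no H
  2 × O (charge -1): no H
  1 × C: 2 H
  Total hydrogens = 12.
Net charge -2.
Molecular formula: [C9H12O6]2-

[C9H12O6]2-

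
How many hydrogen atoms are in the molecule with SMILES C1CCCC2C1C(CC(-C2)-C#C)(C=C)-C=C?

Hydrogens are implicit in SMILES; fill each atom to its normal valence:
  8 × C: 2 H each → 16
  6 × C: 1 H each → 6
  2 × C: no H
  Total hydrogens = 22.

22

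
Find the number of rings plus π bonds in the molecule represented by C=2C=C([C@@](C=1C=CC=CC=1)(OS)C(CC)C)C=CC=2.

8

Molecular formula from the SMILES: C17H20OS.
DoU = (2C + 2 + N − H − X)/2 = (2·17 + 2 + 0 − 20 − 0)/2 = 16/2 = 8.
(Structurally: 2 ring(s) + 6 π bond(s) = 8.)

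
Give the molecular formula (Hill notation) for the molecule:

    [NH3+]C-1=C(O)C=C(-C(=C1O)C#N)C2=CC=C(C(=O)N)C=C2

C14H12N3O3+

Heavy atoms from the SMILES: 14 C, 3 N, 3 O.
Implicit hydrogens by atom environment:
  7 × C (aromatic): no H
  5 × C (aromatic): 1 H each → 5
  2 × C: no H
  2 × O: 1 H each → 2
  1 × N (charge +1): 3 H
  1 × N: 2 H
  1 × N: no H
  1 × O: no H
  Total hydrogens = 12.
Net charge +1.
Molecular formula: C14H12N3O3+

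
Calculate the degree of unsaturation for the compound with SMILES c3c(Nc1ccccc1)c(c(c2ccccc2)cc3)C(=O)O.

13

Molecular formula from the SMILES: C19H15NO2.
DoU = (2C + 2 + N − H − X)/2 = (2·19 + 2 + 1 − 15 − 0)/2 = 26/2 = 13.
(Structurally: 3 ring(s) + 10 π bond(s) = 13.)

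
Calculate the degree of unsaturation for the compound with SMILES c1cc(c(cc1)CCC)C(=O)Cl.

Molecular formula from the SMILES: C10H11ClO.
DoU = (2C + 2 + N − H − X)/2 = (2·10 + 2 + 0 − 11 − 1)/2 = 10/2 = 5.
(Structurally: 1 ring(s) + 4 π bond(s) = 5.)

5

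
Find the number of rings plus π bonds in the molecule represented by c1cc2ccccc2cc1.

Molecular formula from the SMILES: C10H8.
DoU = (2C + 2 + N − H − X)/2 = (2·10 + 2 + 0 − 8 − 0)/2 = 14/2 = 7.
(Structurally: 2 ring(s) + 5 π bond(s) = 7.)

7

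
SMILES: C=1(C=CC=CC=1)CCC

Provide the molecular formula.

C9H12

Heavy atoms from the SMILES: 9 C.
Implicit hydrogens by atom environment:
  5 × C (aromatic): 1 H each → 5
  2 × C: 2 H each → 4
  1 × C: 3 H
  1 × C (aromatic): no H
  Total hydrogens = 12.
Molecular formula: C9H12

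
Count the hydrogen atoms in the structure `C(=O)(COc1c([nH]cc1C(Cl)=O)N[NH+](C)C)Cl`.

Hydrogens are implicit in SMILES; fill each atom to its normal valence:
  3 × C (aromatic): no H
  3 × O: no H
  2 × C: 3 H each → 6
  2 × C: no H
  2 × Cl: no H
  1 × C: 2 H
  1 × C (aromatic): 1 H
  1 × N (aromatic): 1 H
  1 × N: 1 H
  1 × N (charge +1): 1 H
  Total hydrogens = 12.

12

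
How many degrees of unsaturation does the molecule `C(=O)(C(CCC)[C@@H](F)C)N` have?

1

Molecular formula from the SMILES: C7H14FNO.
DoU = (2C + 2 + N − H − X)/2 = (2·7 + 2 + 1 − 14 − 1)/2 = 2/2 = 1.
(Structurally: 0 ring(s) + 1 π bond(s) = 1.)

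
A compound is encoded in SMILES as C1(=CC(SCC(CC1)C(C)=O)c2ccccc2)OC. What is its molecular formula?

Heavy atoms from the SMILES: 16 C, 2 O, 1 S.
Implicit hydrogens by atom environment:
  5 × C (aromatic): 1 H each → 5
  3 × C: 2 H each → 6
  3 × C: 1 H each → 3
  2 × C: 3 H each → 6
  2 × C: no H
  2 × O: no H
  1 × C (aromatic): no H
  1 × S: no H
  Total hydrogens = 20.
Molecular formula: C16H20O2S

C16H20O2S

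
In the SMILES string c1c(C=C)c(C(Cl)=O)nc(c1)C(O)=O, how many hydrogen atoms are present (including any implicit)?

Hydrogens are implicit in SMILES; fill each atom to its normal valence:
  3 × C (aromatic): no H
  2 × C (aromatic): 1 H each → 2
  2 × C: no H
  2 × O: no H
  1 × C: 2 H
  1 × C: 1 H
  1 × Cl: no H
  1 × N (aromatic): no H
  1 × O: 1 H
  Total hydrogens = 6.

6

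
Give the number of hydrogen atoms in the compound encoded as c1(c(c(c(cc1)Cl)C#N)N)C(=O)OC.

Hydrogens are implicit in SMILES; fill each atom to its normal valence:
  4 × C (aromatic): no H
  2 × C (aromatic): 1 H each → 2
  2 × C: no H
  2 × O: no H
  1 × C: 3 H
  1 × Cl: no H
  1 × N: 2 H
  1 × N: no H
  Total hydrogens = 7.

7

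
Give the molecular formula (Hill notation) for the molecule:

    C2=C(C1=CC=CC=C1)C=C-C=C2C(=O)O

C13H10O2

Heavy atoms from the SMILES: 13 C, 2 O.
Implicit hydrogens by atom environment:
  9 × C (aromatic): 1 H each → 9
  3 × C (aromatic): no H
  1 × C: no H
  1 × O: 1 H
  1 × O: no H
  Total hydrogens = 10.
Molecular formula: C13H10O2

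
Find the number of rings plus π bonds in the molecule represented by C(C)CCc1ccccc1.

4

Molecular formula from the SMILES: C10H14.
DoU = (2C + 2 + N − H − X)/2 = (2·10 + 2 + 0 − 14 − 0)/2 = 8/2 = 4.
(Structurally: 1 ring(s) + 3 π bond(s) = 4.)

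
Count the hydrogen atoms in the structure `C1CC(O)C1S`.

Hydrogens are implicit in SMILES; fill each atom to its normal valence:
  2 × C: 2 H each → 4
  2 × C: 1 H each → 2
  1 × O: 1 H
  1 × S: 1 H
  Total hydrogens = 8.

8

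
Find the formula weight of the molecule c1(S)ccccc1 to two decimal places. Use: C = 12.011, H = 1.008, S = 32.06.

Molecular formula: C6H6S.
M = 6×12.011 + 6×1.008 + 1×32.06 = 110.17 g/mol.

110.17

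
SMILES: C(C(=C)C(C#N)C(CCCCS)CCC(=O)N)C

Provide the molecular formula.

Heavy atoms from the SMILES: 14 C, 2 N, 1 O, 1 S.
Implicit hydrogens by atom environment:
  8 × C: 2 H each → 16
  3 × C: no H
  2 × C: 1 H each → 2
  1 × C: 3 H
  1 × N: 2 H
  1 × N: no H
  1 × O: no H
  1 × S: 1 H
  Total hydrogens = 24.
Molecular formula: C14H24N2OS

C14H24N2OS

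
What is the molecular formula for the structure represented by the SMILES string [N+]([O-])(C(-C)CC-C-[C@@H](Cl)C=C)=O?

C8H14ClNO2

Heavy atoms from the SMILES: 8 C, 1 Cl, 1 N, 2 O.
Implicit hydrogens by atom environment:
  4 × C: 2 H each → 8
  3 × C: 1 H each → 3
  1 × C: 3 H
  1 × Cl: no H
  1 × N (charge +1): no H
  1 × O: no H
  1 × O (charge -1): no H
  Total hydrogens = 14.
Molecular formula: C8H14ClNO2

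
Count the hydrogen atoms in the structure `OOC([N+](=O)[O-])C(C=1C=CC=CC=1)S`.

9

Hydrogens are implicit in SMILES; fill each atom to its normal valence:
  5 × C (aromatic): 1 H each → 5
  2 × C: 1 H each → 2
  2 × O: no H
  1 × C (aromatic): no H
  1 × N (charge +1): no H
  1 × O: 1 H
  1 × O (charge -1): no H
  1 × S: 1 H
  Total hydrogens = 9.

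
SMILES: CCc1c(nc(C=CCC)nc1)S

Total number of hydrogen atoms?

14

Hydrogens are implicit in SMILES; fill each atom to its normal valence:
  3 × C (aromatic): no H
  2 × C: 3 H each → 6
  2 × C: 2 H each → 4
  2 × C: 1 H each → 2
  2 × N (aromatic): no H
  1 × C (aromatic): 1 H
  1 × S: 1 H
  Total hydrogens = 14.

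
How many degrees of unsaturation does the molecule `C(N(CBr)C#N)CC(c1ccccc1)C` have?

6

Molecular formula from the SMILES: C12H15BrN2.
DoU = (2C + 2 + N − H − X)/2 = (2·12 + 2 + 2 − 15 − 1)/2 = 12/2 = 6.
(Structurally: 1 ring(s) + 5 π bond(s) = 6.)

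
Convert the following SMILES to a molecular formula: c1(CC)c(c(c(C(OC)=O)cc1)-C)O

C11H14O3

Heavy atoms from the SMILES: 11 C, 3 O.
Implicit hydrogens by atom environment:
  4 × C (aromatic): no H
  3 × C: 3 H each → 9
  2 × C (aromatic): 1 H each → 2
  2 × O: no H
  1 × C: 2 H
  1 × C: no H
  1 × O: 1 H
  Total hydrogens = 14.
Molecular formula: C11H14O3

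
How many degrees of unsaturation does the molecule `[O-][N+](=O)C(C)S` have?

1

Molecular formula from the SMILES: C2H5NO2S.
DoU = (2C + 2 + N − H − X)/2 = (2·2 + 2 + 1 − 5 − 0)/2 = 2/2 = 1.
(Structurally: 0 ring(s) + 1 π bond(s) = 1.)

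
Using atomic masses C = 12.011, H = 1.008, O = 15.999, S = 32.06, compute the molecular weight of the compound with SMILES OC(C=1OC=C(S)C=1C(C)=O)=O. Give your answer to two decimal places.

Molecular formula: C7H6O4S.
M = 7×12.011 + 6×1.008 + 4×15.999 + 1×32.06 = 186.18 g/mol.

186.18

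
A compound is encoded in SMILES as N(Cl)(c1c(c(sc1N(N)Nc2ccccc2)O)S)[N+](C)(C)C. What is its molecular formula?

C13H19ClN5OS2+

Heavy atoms from the SMILES: 13 C, 1 Cl, 5 N, 1 O, 2 S.
Implicit hydrogens by atom environment:
  5 × C (aromatic): 1 H each → 5
  5 × C (aromatic): no H
  3 × C: 3 H each → 9
  2 × N: no H
  1 × Cl: no H
  1 × N: 2 H
  1 × N: 1 H
  1 × N (charge +1): no H
  1 × O: 1 H
  1 × S: 1 H
  1 × S (aromatic): no H
  Total hydrogens = 19.
Net charge +1.
Molecular formula: C13H19ClN5OS2+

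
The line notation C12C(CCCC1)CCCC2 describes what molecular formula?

Heavy atoms from the SMILES: 10 C.
Implicit hydrogens by atom environment:
  8 × C: 2 H each → 16
  2 × C: 1 H each → 2
  Total hydrogens = 18.
Molecular formula: C10H18

C10H18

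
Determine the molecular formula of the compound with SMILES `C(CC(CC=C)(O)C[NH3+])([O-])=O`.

Heavy atoms from the SMILES: 7 C, 1 N, 3 O.
Implicit hydrogens by atom environment:
  4 × C: 2 H each → 8
  2 × C: no H
  1 × C: 1 H
  1 × N (charge +1): 3 H
  1 × O: 1 H
  1 × O: no H
  1 × O (charge -1): no H
  Total hydrogens = 13.
Molecular formula: C7H13NO3

C7H13NO3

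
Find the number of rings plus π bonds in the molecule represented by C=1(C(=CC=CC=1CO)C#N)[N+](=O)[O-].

7

Molecular formula from the SMILES: C8H6N2O3.
DoU = (2C + 2 + N − H − X)/2 = (2·8 + 2 + 2 − 6 − 0)/2 = 14/2 = 7.
(Structurally: 1 ring(s) + 6 π bond(s) = 7.)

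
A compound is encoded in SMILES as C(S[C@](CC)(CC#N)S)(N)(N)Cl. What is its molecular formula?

C6H12ClN3S2

Heavy atoms from the SMILES: 6 C, 1 Cl, 3 N, 2 S.
Implicit hydrogens by atom environment:
  3 × C: no H
  2 × C: 2 H each → 4
  2 × N: 2 H each → 4
  1 × C: 3 H
  1 × Cl: no H
  1 × N: no H
  1 × S: 1 H
  1 × S: no H
  Total hydrogens = 12.
Molecular formula: C6H12ClN3S2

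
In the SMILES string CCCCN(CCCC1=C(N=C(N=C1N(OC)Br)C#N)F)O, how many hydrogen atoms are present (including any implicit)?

Hydrogens are implicit in SMILES; fill each atom to its normal valence:
  6 × C: 2 H each → 12
  4 × C (aromatic): no H
  3 × N: no H
  2 × C: 3 H each → 6
  2 × N (aromatic): no H
  1 × Br: no H
  1 × C: no H
  1 × F: no H
  1 × O: 1 H
  1 × O: no H
  Total hydrogens = 19.

19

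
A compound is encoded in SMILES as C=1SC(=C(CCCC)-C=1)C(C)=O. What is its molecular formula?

Heavy atoms from the SMILES: 10 C, 1 O, 1 S.
Implicit hydrogens by atom environment:
  3 × C: 2 H each → 6
  2 × C: 3 H each → 6
  2 × C (aromatic): 1 H each → 2
  2 × C (aromatic): no H
  1 × C: no H
  1 × O: no H
  1 × S (aromatic): no H
  Total hydrogens = 14.
Molecular formula: C10H14OS

C10H14OS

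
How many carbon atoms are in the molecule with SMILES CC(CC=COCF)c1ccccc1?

12

The symbol for carbon appears 12 times in the SMILES. Lowercase c denotes aromatic carbon and counts toward C.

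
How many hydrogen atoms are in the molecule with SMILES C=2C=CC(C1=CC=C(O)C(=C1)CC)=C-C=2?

Hydrogens are implicit in SMILES; fill each atom to its normal valence:
  8 × C (aromatic): 1 H each → 8
  4 × C (aromatic): no H
  1 × C: 3 H
  1 × C: 2 H
  1 × O: 1 H
  Total hydrogens = 14.

14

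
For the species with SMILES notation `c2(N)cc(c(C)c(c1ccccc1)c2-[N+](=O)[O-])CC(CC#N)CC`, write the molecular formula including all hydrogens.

C19H21N3O2

Heavy atoms from the SMILES: 19 C, 3 N, 2 O.
Implicit hydrogens by atom environment:
  6 × C (aromatic): 1 H each → 6
  6 × C (aromatic): no H
  3 × C: 2 H each → 6
  2 × C: 3 H each → 6
  1 × C: 1 H
  1 × C: no H
  1 × N: 2 H
  1 × N (charge +1): no H
  1 × N: no H
  1 × O: no H
  1 × O (charge -1): no H
  Total hydrogens = 21.
Molecular formula: C19H21N3O2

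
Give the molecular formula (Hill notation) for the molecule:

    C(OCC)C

C4H10O

Heavy atoms from the SMILES: 4 C, 1 O.
Implicit hydrogens by atom environment:
  2 × C: 3 H each → 6
  2 × C: 2 H each → 4
  1 × O: no H
  Total hydrogens = 10.
Molecular formula: C4H10O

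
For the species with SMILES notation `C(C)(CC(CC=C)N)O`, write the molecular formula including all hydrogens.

C7H15NO

Heavy atoms from the SMILES: 7 C, 1 N, 1 O.
Implicit hydrogens by atom environment:
  3 × C: 2 H each → 6
  3 × C: 1 H each → 3
  1 × C: 3 H
  1 × N: 2 H
  1 × O: 1 H
  Total hydrogens = 15.
Molecular formula: C7H15NO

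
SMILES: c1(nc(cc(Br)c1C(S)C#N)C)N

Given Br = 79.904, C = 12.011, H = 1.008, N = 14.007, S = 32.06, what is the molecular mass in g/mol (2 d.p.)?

258.14

Molecular formula: C8H8BrN3S.
M = 1×79.904 + 8×12.011 + 8×1.008 + 3×14.007 + 1×32.06 = 258.14 g/mol.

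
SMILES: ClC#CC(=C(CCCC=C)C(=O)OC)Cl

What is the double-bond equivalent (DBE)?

Molecular formula from the SMILES: C11H12Cl2O2.
DoU = (2C + 2 + N − H − X)/2 = (2·11 + 2 + 0 − 12 − 2)/2 = 10/2 = 5.
(Structurally: 0 ring(s) + 5 π bond(s) = 5.)

5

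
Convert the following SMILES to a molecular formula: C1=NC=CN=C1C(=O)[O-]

Heavy atoms from the SMILES: 5 C, 2 N, 2 O.
Implicit hydrogens by atom environment:
  3 × C (aromatic): 1 H each → 3
  2 × N (aromatic): no H
  1 × C (aromatic): no H
  1 × C: no H
  1 × O: no H
  1 × O (charge -1): no H
  Total hydrogens = 3.
Net charge -1.
Molecular formula: C5H3N2O2-

C5H3N2O2-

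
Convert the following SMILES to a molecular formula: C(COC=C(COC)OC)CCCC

Heavy atoms from the SMILES: 11 C, 3 O.
Implicit hydrogens by atom environment:
  6 × C: 2 H each → 12
  3 × C: 3 H each → 9
  3 × O: no H
  1 × C: 1 H
  1 × C: no H
  Total hydrogens = 22.
Molecular formula: C11H22O3

C11H22O3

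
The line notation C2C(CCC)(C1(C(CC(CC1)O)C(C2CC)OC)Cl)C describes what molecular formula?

C17H31ClO2

Heavy atoms from the SMILES: 17 C, 1 Cl, 2 O.
Implicit hydrogens by atom environment:
  7 × C: 2 H each → 14
  4 × C: 3 H each → 12
  4 × C: 1 H each → 4
  2 × C: no H
  1 × Cl: no H
  1 × O: 1 H
  1 × O: no H
  Total hydrogens = 31.
Molecular formula: C17H31ClO2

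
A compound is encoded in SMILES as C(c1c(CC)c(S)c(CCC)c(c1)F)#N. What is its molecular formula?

C12H14FNS

Heavy atoms from the SMILES: 12 C, 1 F, 1 N, 1 S.
Implicit hydrogens by atom environment:
  5 × C (aromatic): no H
  3 × C: 2 H each → 6
  2 × C: 3 H each → 6
  1 × C (aromatic): 1 H
  1 × C: no H
  1 × F: no H
  1 × N: no H
  1 × S: 1 H
  Total hydrogens = 14.
Molecular formula: C12H14FNS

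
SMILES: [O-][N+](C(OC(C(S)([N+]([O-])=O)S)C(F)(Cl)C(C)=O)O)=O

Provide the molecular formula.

Heavy atoms from the SMILES: 6 C, 1 Cl, 1 F, 2 N, 7 O, 2 S.
Implicit hydrogens by atom environment:
  4 × O: no H
  3 × C: no H
  2 × C: 1 H each → 2
  2 × N (charge +1): no H
  2 × O (charge -1): no H
  2 × S: 1 H each → 2
  1 × C: 3 H
  1 × Cl: no H
  1 × F: no H
  1 × O: 1 H
  Total hydrogens = 8.
Molecular formula: C6H8ClFN2O7S2

C6H8ClFN2O7S2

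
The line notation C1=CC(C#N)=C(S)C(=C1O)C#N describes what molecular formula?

Heavy atoms from the SMILES: 8 C, 2 N, 1 O, 1 S.
Implicit hydrogens by atom environment:
  4 × C (aromatic): no H
  2 × C (aromatic): 1 H each → 2
  2 × C: no H
  2 × N: no H
  1 × O: 1 H
  1 × S: 1 H
  Total hydrogens = 4.
Molecular formula: C8H4N2OS

C8H4N2OS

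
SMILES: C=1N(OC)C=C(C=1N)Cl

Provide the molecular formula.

Heavy atoms from the SMILES: 5 C, 1 Cl, 2 N, 1 O.
Implicit hydrogens by atom environment:
  2 × C (aromatic): 1 H each → 2
  2 × C (aromatic): no H
  1 × C: 3 H
  1 × Cl: no H
  1 × N: 2 H
  1 × N (aromatic): no H
  1 × O: no H
  Total hydrogens = 7.
Molecular formula: C5H7ClN2O

C5H7ClN2O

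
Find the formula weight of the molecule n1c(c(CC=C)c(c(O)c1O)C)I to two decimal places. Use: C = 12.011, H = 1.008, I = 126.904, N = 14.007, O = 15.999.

291.09

Molecular formula: C9H10INO2.
M = 9×12.011 + 10×1.008 + 1×126.904 + 1×14.007 + 2×15.999 = 291.09 g/mol.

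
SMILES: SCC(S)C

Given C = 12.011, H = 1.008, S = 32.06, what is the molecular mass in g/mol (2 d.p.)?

108.22

Molecular formula: C3H8S2.
M = 3×12.011 + 8×1.008 + 2×32.06 = 108.22 g/mol.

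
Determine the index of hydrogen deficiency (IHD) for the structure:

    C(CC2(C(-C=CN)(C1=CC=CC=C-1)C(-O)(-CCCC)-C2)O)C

6

Molecular formula from the SMILES: C19H29NO2.
DoU = (2C + 2 + N − H − X)/2 = (2·19 + 2 + 1 − 29 − 0)/2 = 12/2 = 6.
(Structurally: 2 ring(s) + 4 π bond(s) = 6.)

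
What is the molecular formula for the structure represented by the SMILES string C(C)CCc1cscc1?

C8H12S

Heavy atoms from the SMILES: 8 C, 1 S.
Implicit hydrogens by atom environment:
  3 × C: 2 H each → 6
  3 × C (aromatic): 1 H each → 3
  1 × C: 3 H
  1 × C (aromatic): no H
  1 × S (aromatic): no H
  Total hydrogens = 12.
Molecular formula: C8H12S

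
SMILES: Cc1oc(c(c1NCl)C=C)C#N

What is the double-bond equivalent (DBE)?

Molecular formula from the SMILES: C8H7ClN2O.
DoU = (2C + 2 + N − H − X)/2 = (2·8 + 2 + 2 − 7 − 1)/2 = 12/2 = 6.
(Structurally: 1 ring(s) + 5 π bond(s) = 6.)

6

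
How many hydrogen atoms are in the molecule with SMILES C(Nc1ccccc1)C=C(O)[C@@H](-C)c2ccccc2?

Hydrogens are implicit in SMILES; fill each atom to its normal valence:
  10 × C (aromatic): 1 H each → 10
  2 × C: 1 H each → 2
  2 × C (aromatic): no H
  1 × C: 3 H
  1 × C: 2 H
  1 × C: no H
  1 × N: 1 H
  1 × O: 1 H
  Total hydrogens = 19.

19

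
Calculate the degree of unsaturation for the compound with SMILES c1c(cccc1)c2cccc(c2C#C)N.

10

Molecular formula from the SMILES: C14H11N.
DoU = (2C + 2 + N − H − X)/2 = (2·14 + 2 + 1 − 11 − 0)/2 = 20/2 = 10.
(Structurally: 2 ring(s) + 8 π bond(s) = 10.)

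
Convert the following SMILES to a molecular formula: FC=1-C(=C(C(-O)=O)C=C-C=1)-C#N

Heavy atoms from the SMILES: 8 C, 1 F, 1 N, 2 O.
Implicit hydrogens by atom environment:
  3 × C (aromatic): 1 H each → 3
  3 × C (aromatic): no H
  2 × C: no H
  1 × F: no H
  1 × N: no H
  1 × O: 1 H
  1 × O: no H
  Total hydrogens = 4.
Molecular formula: C8H4FNO2

C8H4FNO2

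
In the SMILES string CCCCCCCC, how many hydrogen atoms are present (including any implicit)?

Hydrogens are implicit in SMILES; fill each atom to its normal valence:
  6 × C: 2 H each → 12
  2 × C: 3 H each → 6
  Total hydrogens = 18.

18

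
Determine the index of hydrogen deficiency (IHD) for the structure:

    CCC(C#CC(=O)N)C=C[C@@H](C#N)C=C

7

Molecular formula from the SMILES: C12H14N2O.
DoU = (2C + 2 + N − H − X)/2 = (2·12 + 2 + 2 − 14 − 0)/2 = 14/2 = 7.
(Structurally: 0 ring(s) + 7 π bond(s) = 7.)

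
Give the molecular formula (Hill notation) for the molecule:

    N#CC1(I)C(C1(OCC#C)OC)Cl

Heavy atoms from the SMILES: 8 C, 1 Cl, 1 I, 1 N, 2 O.
Implicit hydrogens by atom environment:
  4 × C: no H
  2 × C: 1 H each → 2
  2 × O: no H
  1 × C: 3 H
  1 × C: 2 H
  1 × Cl: no H
  1 × I: no H
  1 × N: no H
  Total hydrogens = 7.
Molecular formula: C8H7ClINO2

C8H7ClINO2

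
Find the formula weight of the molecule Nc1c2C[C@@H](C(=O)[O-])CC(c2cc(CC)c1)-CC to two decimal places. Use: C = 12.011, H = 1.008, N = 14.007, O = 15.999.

Molecular formula: C15H20NO2-.
M = 15×12.011 + 20×1.008 + 1×14.007 + 2×15.999 = 246.33 g/mol.

246.33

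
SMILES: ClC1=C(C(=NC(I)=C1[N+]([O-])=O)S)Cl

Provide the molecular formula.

C5HCl2IN2O2S

Heavy atoms from the SMILES: 5 C, 2 Cl, 1 I, 2 N, 2 O, 1 S.
Implicit hydrogens by atom environment:
  5 × C (aromatic): no H
  2 × Cl: no H
  1 × I: no H
  1 × N (aromatic): no H
  1 × N (charge +1): no H
  1 × O: no H
  1 × O (charge -1): no H
  1 × S: 1 H
  Total hydrogens = 1.
Molecular formula: C5HCl2IN2O2S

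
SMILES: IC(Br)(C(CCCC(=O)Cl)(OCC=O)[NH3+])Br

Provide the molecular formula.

C8H12Br2ClINO3+

Heavy atoms from the SMILES: 2 Br, 8 C, 1 Cl, 1 I, 1 N, 3 O.
Implicit hydrogens by atom environment:
  4 × C: 2 H each → 8
  3 × C: no H
  3 × O: no H
  2 × Br: no H
  1 × C: 1 H
  1 × Cl: no H
  1 × I: no H
  1 × N (charge +1): 3 H
  Total hydrogens = 12.
Net charge +1.
Molecular formula: C8H12Br2ClINO3+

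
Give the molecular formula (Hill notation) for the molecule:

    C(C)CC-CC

C6H14

Heavy atoms from the SMILES: 6 C.
Implicit hydrogens by atom environment:
  4 × C: 2 H each → 8
  2 × C: 3 H each → 6
  Total hydrogens = 14.
Molecular formula: C6H14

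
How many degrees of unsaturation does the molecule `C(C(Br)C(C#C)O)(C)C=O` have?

Molecular formula from the SMILES: C7H9BrO2.
DoU = (2C + 2 + N − H − X)/2 = (2·7 + 2 + 0 − 9 − 1)/2 = 6/2 = 3.
(Structurally: 0 ring(s) + 3 π bond(s) = 3.)

3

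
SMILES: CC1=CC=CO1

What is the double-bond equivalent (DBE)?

3

Molecular formula from the SMILES: C5H6O.
DoU = (2C + 2 + N − H − X)/2 = (2·5 + 2 + 0 − 6 − 0)/2 = 6/2 = 3.
(Structurally: 1 ring(s) + 2 π bond(s) = 3.)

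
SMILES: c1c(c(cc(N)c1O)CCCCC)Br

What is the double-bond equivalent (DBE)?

Molecular formula from the SMILES: C11H16BrNO.
DoU = (2C + 2 + N − H − X)/2 = (2·11 + 2 + 1 − 16 − 1)/2 = 8/2 = 4.
(Structurally: 1 ring(s) + 3 π bond(s) = 4.)

4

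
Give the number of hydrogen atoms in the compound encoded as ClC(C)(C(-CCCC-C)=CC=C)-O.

Hydrogens are implicit in SMILES; fill each atom to its normal valence:
  5 × C: 2 H each → 10
  2 × C: 3 H each → 6
  2 × C: 1 H each → 2
  2 × C: no H
  1 × Cl: no H
  1 × O: 1 H
  Total hydrogens = 19.

19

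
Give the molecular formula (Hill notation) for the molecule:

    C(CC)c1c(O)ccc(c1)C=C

Heavy atoms from the SMILES: 11 C, 1 O.
Implicit hydrogens by atom environment:
  3 × C: 2 H each → 6
  3 × C (aromatic): 1 H each → 3
  3 × C (aromatic): no H
  1 × C: 3 H
  1 × C: 1 H
  1 × O: 1 H
  Total hydrogens = 14.
Molecular formula: C11H14O

C11H14O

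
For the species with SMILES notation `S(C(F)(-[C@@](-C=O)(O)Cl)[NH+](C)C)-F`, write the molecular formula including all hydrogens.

Heavy atoms from the SMILES: 5 C, 1 Cl, 2 F, 1 N, 2 O, 1 S.
Implicit hydrogens by atom environment:
  2 × C: 3 H each → 6
  2 × C: no H
  2 × F: no H
  1 × C: 1 H
  1 × Cl: no H
  1 × N (charge +1): 1 H
  1 × O: 1 H
  1 × O: no H
  1 × S: no H
  Total hydrogens = 9.
Net charge +1.
Molecular formula: C5H9ClF2NO2S+

C5H9ClF2NO2S+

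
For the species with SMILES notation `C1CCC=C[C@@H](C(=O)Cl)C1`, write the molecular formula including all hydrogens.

Heavy atoms from the SMILES: 8 C, 1 Cl, 1 O.
Implicit hydrogens by atom environment:
  4 × C: 2 H each → 8
  3 × C: 1 H each → 3
  1 × C: no H
  1 × Cl: no H
  1 × O: no H
  Total hydrogens = 11.
Molecular formula: C8H11ClO

C8H11ClO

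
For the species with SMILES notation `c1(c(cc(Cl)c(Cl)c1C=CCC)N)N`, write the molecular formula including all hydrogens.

C10H12Cl2N2

Heavy atoms from the SMILES: 10 C, 2 Cl, 2 N.
Implicit hydrogens by atom environment:
  5 × C (aromatic): no H
  2 × C: 1 H each → 2
  2 × Cl: no H
  2 × N: 2 H each → 4
  1 × C: 3 H
  1 × C: 2 H
  1 × C (aromatic): 1 H
  Total hydrogens = 12.
Molecular formula: C10H12Cl2N2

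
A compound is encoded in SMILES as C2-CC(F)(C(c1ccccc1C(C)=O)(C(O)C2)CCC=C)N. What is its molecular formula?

Heavy atoms from the SMILES: 18 C, 1 F, 1 N, 2 O.
Implicit hydrogens by atom environment:
  6 × C: 2 H each → 12
  4 × C (aromatic): 1 H each → 4
  3 × C: no H
  2 × C: 1 H each → 2
  2 × C (aromatic): no H
  1 × C: 3 H
  1 × F: no H
  1 × N: 2 H
  1 × O: 1 H
  1 × O: no H
  Total hydrogens = 24.
Molecular formula: C18H24FNO2

C18H24FNO2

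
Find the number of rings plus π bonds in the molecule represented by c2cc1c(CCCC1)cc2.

5

Molecular formula from the SMILES: C10H12.
DoU = (2C + 2 + N − H − X)/2 = (2·10 + 2 + 0 − 12 − 0)/2 = 10/2 = 5.
(Structurally: 2 ring(s) + 3 π bond(s) = 5.)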